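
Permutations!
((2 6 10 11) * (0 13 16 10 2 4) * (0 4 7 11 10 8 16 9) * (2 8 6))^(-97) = (0 9 13)(6 16 8)(7 11)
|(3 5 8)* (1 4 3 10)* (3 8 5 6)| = 4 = |(1 4 8 10)(3 6)|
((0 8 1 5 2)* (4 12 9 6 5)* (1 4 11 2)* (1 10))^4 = ((0 8 4 12 9 6 5 10 1 11 2))^4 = (0 9 1 8 6 11 4 5 2 12 10)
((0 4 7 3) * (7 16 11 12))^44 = (0 16 12 3 4 11 7)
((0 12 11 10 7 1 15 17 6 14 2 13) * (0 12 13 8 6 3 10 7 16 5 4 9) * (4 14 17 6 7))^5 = ((0 13 12 11 4 9)(1 15 6 17 3 10 16 5 14 2 8 7))^5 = (0 9 4 11 12 13)(1 10 8 17 14 15 16 7 3 2 6 5)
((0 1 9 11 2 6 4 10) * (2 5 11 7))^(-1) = (0 10 4 6 2 7 9 1)(5 11)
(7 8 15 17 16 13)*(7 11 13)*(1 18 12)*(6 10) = (1 18 12)(6 10)(7 8 15 17 16)(11 13) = [0, 18, 2, 3, 4, 5, 10, 8, 15, 9, 6, 13, 1, 11, 14, 17, 7, 16, 12]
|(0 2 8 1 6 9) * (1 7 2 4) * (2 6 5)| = |(0 4 1 5 2 8 7 6 9)| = 9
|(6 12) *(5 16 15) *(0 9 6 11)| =15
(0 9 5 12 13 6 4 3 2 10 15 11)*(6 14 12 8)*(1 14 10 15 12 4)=[9, 14, 15, 2, 3, 8, 1, 7, 6, 5, 12, 0, 13, 10, 4, 11]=(0 9 5 8 6 1 14 4 3 2 15 11)(10 12 13)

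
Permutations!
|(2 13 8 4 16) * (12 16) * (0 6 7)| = |(0 6 7)(2 13 8 4 12 16)| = 6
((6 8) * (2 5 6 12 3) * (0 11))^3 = (0 11)(2 8)(3 6)(5 12)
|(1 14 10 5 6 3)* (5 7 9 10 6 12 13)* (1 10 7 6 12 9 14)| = 6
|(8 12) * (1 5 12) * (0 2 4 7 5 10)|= |(0 2 4 7 5 12 8 1 10)|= 9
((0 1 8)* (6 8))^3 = (0 8 6 1) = ((0 1 6 8))^3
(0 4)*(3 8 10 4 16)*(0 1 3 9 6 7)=(0 16 9 6 7)(1 3 8 10 4)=[16, 3, 2, 8, 1, 5, 7, 0, 10, 6, 4, 11, 12, 13, 14, 15, 9]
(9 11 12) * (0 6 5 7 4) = (0 6 5 7 4)(9 11 12) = [6, 1, 2, 3, 0, 7, 5, 4, 8, 11, 10, 12, 9]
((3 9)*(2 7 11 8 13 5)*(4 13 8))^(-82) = (2 11 13)(4 5 7)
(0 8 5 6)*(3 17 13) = (0 8 5 6)(3 17 13) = [8, 1, 2, 17, 4, 6, 0, 7, 5, 9, 10, 11, 12, 3, 14, 15, 16, 13]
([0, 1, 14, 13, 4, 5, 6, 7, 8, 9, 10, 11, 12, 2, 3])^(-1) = [0, 1, 13, 14, 4, 5, 6, 7, 8, 9, 10, 11, 12, 3, 2]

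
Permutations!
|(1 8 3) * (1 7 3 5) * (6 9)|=6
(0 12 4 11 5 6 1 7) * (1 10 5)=[12, 7, 2, 3, 11, 6, 10, 0, 8, 9, 5, 1, 4]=(0 12 4 11 1 7)(5 6 10)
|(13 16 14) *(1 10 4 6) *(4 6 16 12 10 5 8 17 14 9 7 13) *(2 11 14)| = 15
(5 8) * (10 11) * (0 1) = (0 1)(5 8)(10 11) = [1, 0, 2, 3, 4, 8, 6, 7, 5, 9, 11, 10]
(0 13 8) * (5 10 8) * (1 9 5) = [13, 9, 2, 3, 4, 10, 6, 7, 0, 5, 8, 11, 12, 1] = (0 13 1 9 5 10 8)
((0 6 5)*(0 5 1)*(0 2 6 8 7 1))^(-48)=(8)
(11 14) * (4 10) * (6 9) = [0, 1, 2, 3, 10, 5, 9, 7, 8, 6, 4, 14, 12, 13, 11] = (4 10)(6 9)(11 14)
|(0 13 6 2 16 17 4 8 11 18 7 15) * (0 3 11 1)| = 45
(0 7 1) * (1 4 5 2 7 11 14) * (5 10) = (0 11 14 1)(2 7 4 10 5) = [11, 0, 7, 3, 10, 2, 6, 4, 8, 9, 5, 14, 12, 13, 1]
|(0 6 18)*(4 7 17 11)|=12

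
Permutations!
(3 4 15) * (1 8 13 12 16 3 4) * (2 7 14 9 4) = (1 8 13 12 16 3)(2 7 14 9 4 15) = [0, 8, 7, 1, 15, 5, 6, 14, 13, 4, 10, 11, 16, 12, 9, 2, 3]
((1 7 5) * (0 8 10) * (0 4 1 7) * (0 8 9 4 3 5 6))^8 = ((0 9 4 1 8 10 3 5 7 6))^8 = (0 7 3 8 4)(1 9 6 5 10)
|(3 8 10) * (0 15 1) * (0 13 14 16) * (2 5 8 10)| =|(0 15 1 13 14 16)(2 5 8)(3 10)| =6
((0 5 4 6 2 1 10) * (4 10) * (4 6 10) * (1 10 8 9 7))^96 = (0 1 4 2 9)(5 6 8 10 7)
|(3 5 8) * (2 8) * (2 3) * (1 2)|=|(1 2 8)(3 5)|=6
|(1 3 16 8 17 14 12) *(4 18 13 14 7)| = 11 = |(1 3 16 8 17 7 4 18 13 14 12)|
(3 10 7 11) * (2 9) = [0, 1, 9, 10, 4, 5, 6, 11, 8, 2, 7, 3] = (2 9)(3 10 7 11)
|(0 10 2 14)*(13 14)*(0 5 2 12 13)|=7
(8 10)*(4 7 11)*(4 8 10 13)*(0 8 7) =(0 8 13 4)(7 11) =[8, 1, 2, 3, 0, 5, 6, 11, 13, 9, 10, 7, 12, 4]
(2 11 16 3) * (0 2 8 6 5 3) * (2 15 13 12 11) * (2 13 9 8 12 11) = (0 15 9 8 6 5 3 12 2 13 11 16) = [15, 1, 13, 12, 4, 3, 5, 7, 6, 8, 10, 16, 2, 11, 14, 9, 0]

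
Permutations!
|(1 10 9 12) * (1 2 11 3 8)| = |(1 10 9 12 2 11 3 8)| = 8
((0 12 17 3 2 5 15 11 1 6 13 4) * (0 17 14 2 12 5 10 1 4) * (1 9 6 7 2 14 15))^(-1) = (0 13 6 9 10 2 7 1 5)(3 17 4 11 15 12)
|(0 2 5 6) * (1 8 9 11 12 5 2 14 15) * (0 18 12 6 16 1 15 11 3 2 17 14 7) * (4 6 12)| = 66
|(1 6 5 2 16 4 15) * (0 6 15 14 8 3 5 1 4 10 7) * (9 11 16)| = |(0 6 1 15 4 14 8 3 5 2 9 11 16 10 7)| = 15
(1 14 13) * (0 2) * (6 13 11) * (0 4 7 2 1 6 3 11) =(0 1 14)(2 4 7)(3 11)(6 13) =[1, 14, 4, 11, 7, 5, 13, 2, 8, 9, 10, 3, 12, 6, 0]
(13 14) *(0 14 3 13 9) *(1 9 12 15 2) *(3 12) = [14, 9, 1, 13, 4, 5, 6, 7, 8, 0, 10, 11, 15, 12, 3, 2] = (0 14 3 13 12 15 2 1 9)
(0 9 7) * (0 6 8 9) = (6 8 9 7) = [0, 1, 2, 3, 4, 5, 8, 6, 9, 7]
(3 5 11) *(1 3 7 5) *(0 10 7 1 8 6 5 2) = (0 10 7 2)(1 3 8 6 5 11) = [10, 3, 0, 8, 4, 11, 5, 2, 6, 9, 7, 1]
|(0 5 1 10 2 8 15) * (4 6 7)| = |(0 5 1 10 2 8 15)(4 6 7)| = 21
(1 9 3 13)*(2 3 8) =(1 9 8 2 3 13) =[0, 9, 3, 13, 4, 5, 6, 7, 2, 8, 10, 11, 12, 1]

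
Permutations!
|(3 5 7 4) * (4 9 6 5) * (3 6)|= |(3 4 6 5 7 9)|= 6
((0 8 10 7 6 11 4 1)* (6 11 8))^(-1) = ((0 6 8 10 7 11 4 1))^(-1) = (0 1 4 11 7 10 8 6)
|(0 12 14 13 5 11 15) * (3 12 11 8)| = |(0 11 15)(3 12 14 13 5 8)| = 6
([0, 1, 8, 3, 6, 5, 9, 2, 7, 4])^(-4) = (2 7 8)(4 9 6)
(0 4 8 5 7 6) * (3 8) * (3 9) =(0 4 9 3 8 5 7 6) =[4, 1, 2, 8, 9, 7, 0, 6, 5, 3]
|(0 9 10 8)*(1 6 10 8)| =|(0 9 8)(1 6 10)| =3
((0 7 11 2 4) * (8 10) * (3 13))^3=(0 2 7 4 11)(3 13)(8 10)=((0 7 11 2 4)(3 13)(8 10))^3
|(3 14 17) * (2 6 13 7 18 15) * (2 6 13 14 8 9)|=|(2 13 7 18 15 6 14 17 3 8 9)|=11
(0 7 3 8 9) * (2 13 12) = [7, 1, 13, 8, 4, 5, 6, 3, 9, 0, 10, 11, 2, 12] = (0 7 3 8 9)(2 13 12)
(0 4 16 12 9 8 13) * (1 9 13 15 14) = [4, 9, 2, 3, 16, 5, 6, 7, 15, 8, 10, 11, 13, 0, 1, 14, 12] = (0 4 16 12 13)(1 9 8 15 14)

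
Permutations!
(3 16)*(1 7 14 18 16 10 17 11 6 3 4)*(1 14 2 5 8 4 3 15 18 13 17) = [0, 7, 5, 10, 14, 8, 15, 2, 4, 9, 1, 6, 12, 17, 13, 18, 3, 11, 16] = (1 7 2 5 8 4 14 13 17 11 6 15 18 16 3 10)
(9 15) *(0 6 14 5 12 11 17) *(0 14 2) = (0 6 2)(5 12 11 17 14)(9 15) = [6, 1, 0, 3, 4, 12, 2, 7, 8, 15, 10, 17, 11, 13, 5, 9, 16, 14]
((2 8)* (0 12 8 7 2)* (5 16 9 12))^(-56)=(0 12 16)(5 8 9)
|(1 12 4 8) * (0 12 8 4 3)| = |(0 12 3)(1 8)| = 6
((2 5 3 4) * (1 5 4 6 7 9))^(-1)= ((1 5 3 6 7 9)(2 4))^(-1)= (1 9 7 6 3 5)(2 4)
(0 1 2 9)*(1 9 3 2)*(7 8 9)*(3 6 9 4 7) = (0 3 2 6 9)(4 7 8) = [3, 1, 6, 2, 7, 5, 9, 8, 4, 0]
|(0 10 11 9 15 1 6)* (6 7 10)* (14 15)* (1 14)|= 10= |(0 6)(1 7 10 11 9)(14 15)|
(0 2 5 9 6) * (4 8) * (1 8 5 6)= (0 2 6)(1 8 4 5 9)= [2, 8, 6, 3, 5, 9, 0, 7, 4, 1]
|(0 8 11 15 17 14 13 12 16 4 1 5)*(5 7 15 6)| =|(0 8 11 6 5)(1 7 15 17 14 13 12 16 4)| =45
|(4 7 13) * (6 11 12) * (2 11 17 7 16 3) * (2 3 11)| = |(4 16 11 12 6 17 7 13)| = 8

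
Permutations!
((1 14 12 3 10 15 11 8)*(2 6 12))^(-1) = ((1 14 2 6 12 3 10 15 11 8))^(-1) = (1 8 11 15 10 3 12 6 2 14)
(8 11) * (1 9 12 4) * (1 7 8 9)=(4 7 8 11 9 12)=[0, 1, 2, 3, 7, 5, 6, 8, 11, 12, 10, 9, 4]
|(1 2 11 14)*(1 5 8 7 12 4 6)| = |(1 2 11 14 5 8 7 12 4 6)| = 10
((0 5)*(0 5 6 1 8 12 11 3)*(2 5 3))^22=(0 12 3 8 5 1 2 6 11)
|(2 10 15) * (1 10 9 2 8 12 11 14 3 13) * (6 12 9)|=|(1 10 15 8 9 2 6 12 11 14 3 13)|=12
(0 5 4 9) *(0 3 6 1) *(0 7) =(0 5 4 9 3 6 1 7) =[5, 7, 2, 6, 9, 4, 1, 0, 8, 3]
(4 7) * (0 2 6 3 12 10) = (0 2 6 3 12 10)(4 7) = [2, 1, 6, 12, 7, 5, 3, 4, 8, 9, 0, 11, 10]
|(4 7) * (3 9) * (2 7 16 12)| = |(2 7 4 16 12)(3 9)| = 10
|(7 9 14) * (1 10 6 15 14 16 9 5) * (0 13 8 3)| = 28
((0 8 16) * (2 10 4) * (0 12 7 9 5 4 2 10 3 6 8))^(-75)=((2 3 6 8 16 12 7 9 5 4 10))^(-75)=(2 6 16 7 5 10 3 8 12 9 4)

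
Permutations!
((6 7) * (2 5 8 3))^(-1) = (2 3 8 5)(6 7)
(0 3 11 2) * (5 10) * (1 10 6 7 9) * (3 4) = [4, 10, 0, 11, 3, 6, 7, 9, 8, 1, 5, 2] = (0 4 3 11 2)(1 10 5 6 7 9)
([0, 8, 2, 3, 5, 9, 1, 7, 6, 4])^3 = (9)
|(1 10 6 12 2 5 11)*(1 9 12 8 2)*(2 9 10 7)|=|(1 7 2 5 11 10 6 8 9 12)|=10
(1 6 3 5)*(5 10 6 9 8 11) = [0, 9, 2, 10, 4, 1, 3, 7, 11, 8, 6, 5] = (1 9 8 11 5)(3 10 6)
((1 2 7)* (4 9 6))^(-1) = ((1 2 7)(4 9 6))^(-1) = (1 7 2)(4 6 9)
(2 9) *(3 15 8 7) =[0, 1, 9, 15, 4, 5, 6, 3, 7, 2, 10, 11, 12, 13, 14, 8] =(2 9)(3 15 8 7)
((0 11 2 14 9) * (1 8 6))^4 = ((0 11 2 14 9)(1 8 6))^4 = (0 9 14 2 11)(1 8 6)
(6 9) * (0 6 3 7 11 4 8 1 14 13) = (0 6 9 3 7 11 4 8 1 14 13) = [6, 14, 2, 7, 8, 5, 9, 11, 1, 3, 10, 4, 12, 0, 13]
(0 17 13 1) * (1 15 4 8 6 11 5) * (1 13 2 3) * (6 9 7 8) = (0 17 2 3 1)(4 6 11 5 13 15)(7 8 9) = [17, 0, 3, 1, 6, 13, 11, 8, 9, 7, 10, 5, 12, 15, 14, 4, 16, 2]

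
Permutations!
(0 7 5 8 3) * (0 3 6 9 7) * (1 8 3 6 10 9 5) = (1 8 10 9 7)(3 6 5) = [0, 8, 2, 6, 4, 3, 5, 1, 10, 7, 9]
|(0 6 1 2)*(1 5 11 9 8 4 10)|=|(0 6 5 11 9 8 4 10 1 2)|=10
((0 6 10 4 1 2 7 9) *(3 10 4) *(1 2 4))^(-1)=((0 6 1 4 2 7 9)(3 10))^(-1)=(0 9 7 2 4 1 6)(3 10)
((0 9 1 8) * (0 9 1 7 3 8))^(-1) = ((0 1)(3 8 9 7))^(-1) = (0 1)(3 7 9 8)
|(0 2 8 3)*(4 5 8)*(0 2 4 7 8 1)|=|(0 4 5 1)(2 7 8 3)|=4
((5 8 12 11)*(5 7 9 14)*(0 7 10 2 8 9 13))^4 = ((0 7 13)(2 8 12 11 10)(5 9 14))^4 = (0 7 13)(2 10 11 12 8)(5 9 14)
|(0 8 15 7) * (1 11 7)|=6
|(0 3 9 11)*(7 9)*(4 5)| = |(0 3 7 9 11)(4 5)| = 10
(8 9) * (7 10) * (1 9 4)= [0, 9, 2, 3, 1, 5, 6, 10, 4, 8, 7]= (1 9 8 4)(7 10)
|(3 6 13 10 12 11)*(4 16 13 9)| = 9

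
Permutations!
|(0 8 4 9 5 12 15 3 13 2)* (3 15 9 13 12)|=20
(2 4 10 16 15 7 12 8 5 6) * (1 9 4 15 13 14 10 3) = (1 9 4 3)(2 15 7 12 8 5 6)(10 16 13 14) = [0, 9, 15, 1, 3, 6, 2, 12, 5, 4, 16, 11, 8, 14, 10, 7, 13]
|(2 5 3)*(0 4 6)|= 3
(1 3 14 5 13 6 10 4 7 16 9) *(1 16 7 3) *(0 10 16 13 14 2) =(0 10 4 3 2)(5 14)(6 16 9 13) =[10, 1, 0, 2, 3, 14, 16, 7, 8, 13, 4, 11, 12, 6, 5, 15, 9]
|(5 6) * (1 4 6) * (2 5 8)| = 6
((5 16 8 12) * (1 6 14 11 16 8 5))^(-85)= ((1 6 14 11 16 5 8 12))^(-85)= (1 11 8 6 16 12 14 5)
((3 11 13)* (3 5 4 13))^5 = ((3 11)(4 13 5))^5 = (3 11)(4 5 13)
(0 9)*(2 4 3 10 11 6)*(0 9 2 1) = (0 2 4 3 10 11 6 1) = [2, 0, 4, 10, 3, 5, 1, 7, 8, 9, 11, 6]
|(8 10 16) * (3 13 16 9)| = 6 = |(3 13 16 8 10 9)|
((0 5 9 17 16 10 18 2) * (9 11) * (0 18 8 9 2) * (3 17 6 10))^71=((0 5 11 2 18)(3 17 16)(6 10 8 9))^71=(0 5 11 2 18)(3 16 17)(6 9 8 10)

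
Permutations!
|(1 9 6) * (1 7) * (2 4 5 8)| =|(1 9 6 7)(2 4 5 8)| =4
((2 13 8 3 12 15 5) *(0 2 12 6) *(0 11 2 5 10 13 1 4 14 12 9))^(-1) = ((0 5 9)(1 4 14 12 15 10 13 8 3 6 11 2))^(-1) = (0 9 5)(1 2 11 6 3 8 13 10 15 12 14 4)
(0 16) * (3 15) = (0 16)(3 15) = [16, 1, 2, 15, 4, 5, 6, 7, 8, 9, 10, 11, 12, 13, 14, 3, 0]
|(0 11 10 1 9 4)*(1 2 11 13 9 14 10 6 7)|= |(0 13 9 4)(1 14 10 2 11 6 7)|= 28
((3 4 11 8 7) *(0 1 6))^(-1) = ((0 1 6)(3 4 11 8 7))^(-1) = (0 6 1)(3 7 8 11 4)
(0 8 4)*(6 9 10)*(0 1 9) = (0 8 4 1 9 10 6) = [8, 9, 2, 3, 1, 5, 0, 7, 4, 10, 6]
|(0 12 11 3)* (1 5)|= 4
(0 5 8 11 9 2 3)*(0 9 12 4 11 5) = [0, 1, 3, 9, 11, 8, 6, 7, 5, 2, 10, 12, 4] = (2 3 9)(4 11 12)(5 8)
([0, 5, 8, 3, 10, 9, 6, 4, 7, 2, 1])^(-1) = [0, 10, 9, 3, 7, 1, 6, 8, 2, 5, 4]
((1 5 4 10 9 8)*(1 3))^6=(1 3 8 9 10 4 5)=((1 5 4 10 9 8 3))^6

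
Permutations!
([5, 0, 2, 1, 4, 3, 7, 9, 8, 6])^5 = (0 5 3 1)(6 9 7)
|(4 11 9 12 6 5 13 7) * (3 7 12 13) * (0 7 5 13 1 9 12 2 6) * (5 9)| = |(0 7 4 11 12)(1 5 3 9)(2 6 13)| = 60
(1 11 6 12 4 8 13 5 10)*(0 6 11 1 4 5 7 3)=[6, 1, 2, 0, 8, 10, 12, 3, 13, 9, 4, 11, 5, 7]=(0 6 12 5 10 4 8 13 7 3)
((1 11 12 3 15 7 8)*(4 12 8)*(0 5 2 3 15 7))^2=((0 5 2 3 7 4 12 15)(1 11 8))^2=(0 2 7 12)(1 8 11)(3 4 15 5)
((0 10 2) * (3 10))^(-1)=(0 2 10 3)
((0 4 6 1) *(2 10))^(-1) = (0 1 6 4)(2 10) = ((0 4 6 1)(2 10))^(-1)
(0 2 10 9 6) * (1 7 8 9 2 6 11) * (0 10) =(0 6 10 2)(1 7 8 9 11) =[6, 7, 0, 3, 4, 5, 10, 8, 9, 11, 2, 1]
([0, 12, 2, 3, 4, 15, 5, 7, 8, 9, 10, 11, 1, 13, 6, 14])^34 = [0, 1, 2, 3, 4, 14, 15, 7, 8, 9, 10, 11, 12, 13, 5, 6]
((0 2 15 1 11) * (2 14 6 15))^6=(15)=((0 14 6 15 1 11))^6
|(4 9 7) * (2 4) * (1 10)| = |(1 10)(2 4 9 7)| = 4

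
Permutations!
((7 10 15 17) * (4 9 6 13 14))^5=((4 9 6 13 14)(7 10 15 17))^5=(7 10 15 17)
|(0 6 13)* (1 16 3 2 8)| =|(0 6 13)(1 16 3 2 8)| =15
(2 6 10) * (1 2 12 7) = (1 2 6 10 12 7) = [0, 2, 6, 3, 4, 5, 10, 1, 8, 9, 12, 11, 7]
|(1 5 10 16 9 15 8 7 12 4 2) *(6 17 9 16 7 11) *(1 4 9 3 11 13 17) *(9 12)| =|(1 5 10 7 9 15 8 13 17 3 11 6)(2 4)| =12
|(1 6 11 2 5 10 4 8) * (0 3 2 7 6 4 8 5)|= 15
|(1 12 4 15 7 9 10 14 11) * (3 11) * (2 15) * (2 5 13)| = |(1 12 4 5 13 2 15 7 9 10 14 3 11)| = 13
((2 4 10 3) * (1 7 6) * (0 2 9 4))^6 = ((0 2)(1 7 6)(3 9 4 10))^6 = (3 4)(9 10)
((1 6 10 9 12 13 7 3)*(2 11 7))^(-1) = (1 3 7 11 2 13 12 9 10 6)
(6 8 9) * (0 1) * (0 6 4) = [1, 6, 2, 3, 0, 5, 8, 7, 9, 4] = (0 1 6 8 9 4)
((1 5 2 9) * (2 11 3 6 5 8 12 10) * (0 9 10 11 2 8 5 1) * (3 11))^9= (0 9)(1 5 2 10 8 12 3 6)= ((0 9)(1 5 2 10 8 12 3 6))^9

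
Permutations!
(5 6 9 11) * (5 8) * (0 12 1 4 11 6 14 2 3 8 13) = (0 12 1 4 11 13)(2 3 8 5 14)(6 9) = [12, 4, 3, 8, 11, 14, 9, 7, 5, 6, 10, 13, 1, 0, 2]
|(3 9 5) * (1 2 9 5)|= 6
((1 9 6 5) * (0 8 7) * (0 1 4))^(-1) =(0 4 5 6 9 1 7 8)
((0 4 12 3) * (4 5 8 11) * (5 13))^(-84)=(0 11)(3 8)(4 13)(5 12)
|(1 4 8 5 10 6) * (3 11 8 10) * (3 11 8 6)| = |(1 4 10 3 8 5 11 6)| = 8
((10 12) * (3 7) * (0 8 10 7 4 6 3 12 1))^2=(12)(0 10)(1 8)(3 6 4)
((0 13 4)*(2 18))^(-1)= (0 4 13)(2 18)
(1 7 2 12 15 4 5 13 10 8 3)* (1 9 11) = (1 7 2 12 15 4 5 13 10 8 3 9 11) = [0, 7, 12, 9, 5, 13, 6, 2, 3, 11, 8, 1, 15, 10, 14, 4]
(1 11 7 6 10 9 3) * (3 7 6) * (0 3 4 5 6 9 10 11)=(0 3 1)(4 5 6 11 9 7)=[3, 0, 2, 1, 5, 6, 11, 4, 8, 7, 10, 9]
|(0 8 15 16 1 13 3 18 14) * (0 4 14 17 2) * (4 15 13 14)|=28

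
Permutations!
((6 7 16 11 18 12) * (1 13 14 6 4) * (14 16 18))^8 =((1 13 16 11 14 6 7 18 12 4))^8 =(1 12 7 14 16)(4 18 6 11 13)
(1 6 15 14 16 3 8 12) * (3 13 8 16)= (1 6 15 14 3 16 13 8 12)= [0, 6, 2, 16, 4, 5, 15, 7, 12, 9, 10, 11, 1, 8, 3, 14, 13]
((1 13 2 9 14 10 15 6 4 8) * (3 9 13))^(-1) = (1 8 4 6 15 10 14 9 3)(2 13)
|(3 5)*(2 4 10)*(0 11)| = |(0 11)(2 4 10)(3 5)| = 6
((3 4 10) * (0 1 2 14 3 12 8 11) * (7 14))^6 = (0 4 1 10 2 12 7 8 14 11 3)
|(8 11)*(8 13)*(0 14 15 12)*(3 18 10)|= 12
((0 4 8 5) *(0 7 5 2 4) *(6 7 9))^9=(5 9 6 7)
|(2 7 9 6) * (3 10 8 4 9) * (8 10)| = 7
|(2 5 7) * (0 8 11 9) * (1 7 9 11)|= 7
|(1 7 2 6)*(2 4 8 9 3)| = 8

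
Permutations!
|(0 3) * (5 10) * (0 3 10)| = |(0 10 5)| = 3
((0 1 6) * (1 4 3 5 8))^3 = (0 5 6 3 1 4 8) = ((0 4 3 5 8 1 6))^3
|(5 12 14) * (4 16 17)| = 3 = |(4 16 17)(5 12 14)|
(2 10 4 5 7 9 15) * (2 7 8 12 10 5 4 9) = (2 5 8 12 10 9 15 7) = [0, 1, 5, 3, 4, 8, 6, 2, 12, 15, 9, 11, 10, 13, 14, 7]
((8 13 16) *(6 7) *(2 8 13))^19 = (2 8)(6 7)(13 16)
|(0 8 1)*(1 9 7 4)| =6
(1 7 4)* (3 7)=(1 3 7 4)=[0, 3, 2, 7, 1, 5, 6, 4]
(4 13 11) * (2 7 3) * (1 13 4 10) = (1 13 11 10)(2 7 3) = [0, 13, 7, 2, 4, 5, 6, 3, 8, 9, 1, 10, 12, 11]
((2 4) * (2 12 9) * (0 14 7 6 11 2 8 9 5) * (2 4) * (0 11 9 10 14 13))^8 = (6 8 14)(7 9 10)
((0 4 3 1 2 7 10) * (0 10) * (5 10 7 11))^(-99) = (11)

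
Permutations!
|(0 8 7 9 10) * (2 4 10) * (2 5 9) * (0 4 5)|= 6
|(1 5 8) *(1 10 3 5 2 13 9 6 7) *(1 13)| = |(1 2)(3 5 8 10)(6 7 13 9)| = 4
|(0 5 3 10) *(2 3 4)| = |(0 5 4 2 3 10)| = 6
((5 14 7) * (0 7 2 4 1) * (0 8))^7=((0 7 5 14 2 4 1 8))^7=(0 8 1 4 2 14 5 7)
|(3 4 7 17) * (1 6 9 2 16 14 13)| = 28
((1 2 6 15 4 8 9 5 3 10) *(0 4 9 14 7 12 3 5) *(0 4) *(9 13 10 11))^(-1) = (1 10 13 15 6 2)(3 12 7 14 8 4 9 11) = ((1 2 6 15 13 10)(3 11 9 4 8 14 7 12))^(-1)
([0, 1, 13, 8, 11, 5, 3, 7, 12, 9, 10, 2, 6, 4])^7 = (2 11 4 13)(3 6 12 8)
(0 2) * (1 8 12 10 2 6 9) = (0 6 9 1 8 12 10 2) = [6, 8, 0, 3, 4, 5, 9, 7, 12, 1, 2, 11, 10]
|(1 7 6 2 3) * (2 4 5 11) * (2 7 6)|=8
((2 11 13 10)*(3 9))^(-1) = ((2 11 13 10)(3 9))^(-1) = (2 10 13 11)(3 9)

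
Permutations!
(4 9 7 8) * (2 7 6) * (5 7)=(2 5 7 8 4 9 6)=[0, 1, 5, 3, 9, 7, 2, 8, 4, 6]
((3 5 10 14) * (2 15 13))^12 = (15)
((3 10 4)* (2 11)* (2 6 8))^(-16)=(11)(3 4 10)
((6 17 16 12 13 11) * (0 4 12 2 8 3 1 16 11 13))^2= (0 12 4)(1 2 3 16 8)(6 11 17)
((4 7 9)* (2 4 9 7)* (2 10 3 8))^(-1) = (2 8 3 10 4)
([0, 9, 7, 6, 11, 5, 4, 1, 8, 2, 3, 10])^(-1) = [0, 7, 9, 10, 6, 5, 3, 2, 8, 1, 11, 4]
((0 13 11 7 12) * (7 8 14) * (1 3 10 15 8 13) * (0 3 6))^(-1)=(0 6 1)(3 12 7 14 8 15 10)(11 13)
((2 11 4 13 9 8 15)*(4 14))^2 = ((2 11 14 4 13 9 8 15))^2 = (2 14 13 8)(4 9 15 11)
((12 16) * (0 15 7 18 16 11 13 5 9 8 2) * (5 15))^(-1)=((0 5 9 8 2)(7 18 16 12 11 13 15))^(-1)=(0 2 8 9 5)(7 15 13 11 12 16 18)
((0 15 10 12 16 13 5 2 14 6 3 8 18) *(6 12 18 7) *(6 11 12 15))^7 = ((0 6 3 8 7 11 12 16 13 5 2 14 15 10 18))^7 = (0 16 18 12 10 11 15 7 14 8 2 3 5 6 13)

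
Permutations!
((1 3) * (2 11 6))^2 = (2 6 11) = ((1 3)(2 11 6))^2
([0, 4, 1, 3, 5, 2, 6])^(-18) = [0, 5, 4, 3, 2, 1, 6]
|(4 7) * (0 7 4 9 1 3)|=|(0 7 9 1 3)|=5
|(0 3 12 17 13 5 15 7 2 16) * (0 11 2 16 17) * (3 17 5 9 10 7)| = |(0 17 13 9 10 7 16 11 2 5 15 3 12)| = 13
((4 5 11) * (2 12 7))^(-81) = (12)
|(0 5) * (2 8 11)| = 6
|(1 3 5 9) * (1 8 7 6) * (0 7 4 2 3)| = 12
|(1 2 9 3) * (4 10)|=4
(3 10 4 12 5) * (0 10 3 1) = (0 10 4 12 5 1) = [10, 0, 2, 3, 12, 1, 6, 7, 8, 9, 4, 11, 5]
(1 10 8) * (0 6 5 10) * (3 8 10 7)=(10)(0 6 5 7 3 8 1)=[6, 0, 2, 8, 4, 7, 5, 3, 1, 9, 10]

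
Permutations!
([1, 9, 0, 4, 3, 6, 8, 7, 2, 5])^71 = [1, 9, 0, 4, 3, 6, 8, 7, 2, 5]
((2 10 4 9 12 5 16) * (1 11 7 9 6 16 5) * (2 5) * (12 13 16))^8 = (1 10 13)(2 9 12)(4 16 11)(5 7 6)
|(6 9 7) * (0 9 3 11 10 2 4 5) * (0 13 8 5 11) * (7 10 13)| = 12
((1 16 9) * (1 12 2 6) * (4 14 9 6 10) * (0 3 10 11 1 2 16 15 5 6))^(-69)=(0 4 12 3 14 16 10 9)(1 6)(2 15)(5 11)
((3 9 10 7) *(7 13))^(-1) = (3 7 13 10 9)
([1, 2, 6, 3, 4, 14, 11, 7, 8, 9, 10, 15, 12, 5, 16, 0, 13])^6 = (5 16)(13 14)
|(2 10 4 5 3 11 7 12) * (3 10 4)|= 8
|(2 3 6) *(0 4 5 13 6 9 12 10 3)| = 12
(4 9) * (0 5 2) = (0 5 2)(4 9) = [5, 1, 0, 3, 9, 2, 6, 7, 8, 4]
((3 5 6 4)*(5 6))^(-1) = ((3 6 4))^(-1) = (3 4 6)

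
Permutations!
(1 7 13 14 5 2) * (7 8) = (1 8 7 13 14 5 2) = [0, 8, 1, 3, 4, 2, 6, 13, 7, 9, 10, 11, 12, 14, 5]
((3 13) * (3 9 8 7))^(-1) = ((3 13 9 8 7))^(-1) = (3 7 8 9 13)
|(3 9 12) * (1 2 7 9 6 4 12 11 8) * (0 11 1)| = 12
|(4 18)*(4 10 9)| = |(4 18 10 9)| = 4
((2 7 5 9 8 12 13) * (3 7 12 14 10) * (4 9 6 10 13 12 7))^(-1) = (2 13 14 8 9 4 3 10 6 5 7)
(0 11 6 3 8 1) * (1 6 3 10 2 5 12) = (0 11 3 8 6 10 2 5 12 1) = [11, 0, 5, 8, 4, 12, 10, 7, 6, 9, 2, 3, 1]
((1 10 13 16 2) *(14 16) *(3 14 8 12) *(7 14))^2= ((1 10 13 8 12 3 7 14 16 2))^2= (1 13 12 7 16)(2 10 8 3 14)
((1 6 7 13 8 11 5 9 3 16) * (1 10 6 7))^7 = ((1 7 13 8 11 5 9 3 16 10 6))^7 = (1 3 8 6 9 13 10 5 7 16 11)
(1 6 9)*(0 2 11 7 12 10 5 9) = [2, 6, 11, 3, 4, 9, 0, 12, 8, 1, 5, 7, 10] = (0 2 11 7 12 10 5 9 1 6)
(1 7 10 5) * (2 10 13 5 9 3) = (1 7 13 5)(2 10 9 3) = [0, 7, 10, 2, 4, 1, 6, 13, 8, 3, 9, 11, 12, 5]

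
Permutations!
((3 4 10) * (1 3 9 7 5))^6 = ((1 3 4 10 9 7 5))^6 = (1 5 7 9 10 4 3)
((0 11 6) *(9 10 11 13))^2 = (0 9 11)(6 13 10)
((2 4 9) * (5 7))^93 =(9)(5 7)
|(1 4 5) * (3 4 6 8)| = |(1 6 8 3 4 5)| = 6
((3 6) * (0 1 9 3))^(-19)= (0 1 9 3 6)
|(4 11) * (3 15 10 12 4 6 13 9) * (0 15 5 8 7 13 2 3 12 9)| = |(0 15 10 9 12 4 11 6 2 3 5 8 7 13)| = 14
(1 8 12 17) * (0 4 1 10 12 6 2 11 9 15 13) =(0 4 1 8 6 2 11 9 15 13)(10 12 17) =[4, 8, 11, 3, 1, 5, 2, 7, 6, 15, 12, 9, 17, 0, 14, 13, 16, 10]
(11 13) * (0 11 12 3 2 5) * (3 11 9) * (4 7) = [9, 1, 5, 2, 7, 0, 6, 4, 8, 3, 10, 13, 11, 12] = (0 9 3 2 5)(4 7)(11 13 12)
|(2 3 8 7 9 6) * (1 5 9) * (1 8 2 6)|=|(1 5 9)(2 3)(7 8)|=6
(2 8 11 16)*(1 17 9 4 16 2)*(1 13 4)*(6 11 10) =(1 17 9)(2 8 10 6 11)(4 16 13) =[0, 17, 8, 3, 16, 5, 11, 7, 10, 1, 6, 2, 12, 4, 14, 15, 13, 9]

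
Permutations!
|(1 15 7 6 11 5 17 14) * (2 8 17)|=10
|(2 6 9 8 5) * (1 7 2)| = 7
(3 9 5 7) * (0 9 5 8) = (0 9 8)(3 5 7) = [9, 1, 2, 5, 4, 7, 6, 3, 0, 8]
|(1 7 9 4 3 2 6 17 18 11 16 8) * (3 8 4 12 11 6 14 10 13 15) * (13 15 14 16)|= 42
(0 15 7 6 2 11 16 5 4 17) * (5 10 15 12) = [12, 1, 11, 3, 17, 4, 2, 6, 8, 9, 15, 16, 5, 13, 14, 7, 10, 0] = (0 12 5 4 17)(2 11 16 10 15 7 6)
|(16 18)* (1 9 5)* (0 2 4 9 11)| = 14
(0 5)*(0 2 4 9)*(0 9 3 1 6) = (9)(0 5 2 4 3 1 6) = [5, 6, 4, 1, 3, 2, 0, 7, 8, 9]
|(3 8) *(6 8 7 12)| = |(3 7 12 6 8)| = 5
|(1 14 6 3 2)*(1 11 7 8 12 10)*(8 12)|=9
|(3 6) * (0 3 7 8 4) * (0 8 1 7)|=6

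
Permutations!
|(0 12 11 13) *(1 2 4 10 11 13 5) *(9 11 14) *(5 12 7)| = 12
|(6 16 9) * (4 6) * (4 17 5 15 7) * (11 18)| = |(4 6 16 9 17 5 15 7)(11 18)| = 8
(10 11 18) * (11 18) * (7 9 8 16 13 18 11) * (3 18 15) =(3 18 10 11 7 9 8 16 13 15) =[0, 1, 2, 18, 4, 5, 6, 9, 16, 8, 11, 7, 12, 15, 14, 3, 13, 17, 10]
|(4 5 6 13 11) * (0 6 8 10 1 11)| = 6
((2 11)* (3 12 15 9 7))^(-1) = (2 11)(3 7 9 15 12)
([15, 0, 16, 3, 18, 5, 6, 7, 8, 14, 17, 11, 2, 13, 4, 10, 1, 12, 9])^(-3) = (0 2 10 1 12 15 16 17)(4 18 9 14)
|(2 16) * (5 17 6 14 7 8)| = |(2 16)(5 17 6 14 7 8)| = 6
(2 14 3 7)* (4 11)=[0, 1, 14, 7, 11, 5, 6, 2, 8, 9, 10, 4, 12, 13, 3]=(2 14 3 7)(4 11)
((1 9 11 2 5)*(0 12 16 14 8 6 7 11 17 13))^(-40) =(0 16 8 7 2 1 17)(5 9 13 12 14 6 11)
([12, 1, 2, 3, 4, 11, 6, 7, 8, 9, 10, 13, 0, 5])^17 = (0 12)(5 13 11)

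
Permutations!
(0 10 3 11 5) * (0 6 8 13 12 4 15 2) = (0 10 3 11 5 6 8 13 12 4 15 2) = [10, 1, 0, 11, 15, 6, 8, 7, 13, 9, 3, 5, 4, 12, 14, 2]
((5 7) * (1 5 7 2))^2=(7)(1 2 5)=((7)(1 5 2))^2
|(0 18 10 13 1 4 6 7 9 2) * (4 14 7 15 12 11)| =45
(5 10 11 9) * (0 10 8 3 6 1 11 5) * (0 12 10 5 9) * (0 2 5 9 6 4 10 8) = [9, 11, 5, 4, 10, 0, 1, 7, 3, 12, 6, 2, 8] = (0 9 12 8 3 4 10 6 1 11 2 5)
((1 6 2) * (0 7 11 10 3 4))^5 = (0 4 3 10 11 7)(1 2 6)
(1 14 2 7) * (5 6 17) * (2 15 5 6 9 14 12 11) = (1 12 11 2 7)(5 9 14 15)(6 17) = [0, 12, 7, 3, 4, 9, 17, 1, 8, 14, 10, 2, 11, 13, 15, 5, 16, 6]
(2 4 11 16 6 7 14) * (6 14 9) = (2 4 11 16 14)(6 7 9) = [0, 1, 4, 3, 11, 5, 7, 9, 8, 6, 10, 16, 12, 13, 2, 15, 14]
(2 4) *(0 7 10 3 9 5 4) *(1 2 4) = (0 7 10 3 9 5 1 2) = [7, 2, 0, 9, 4, 1, 6, 10, 8, 5, 3]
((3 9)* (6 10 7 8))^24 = (10)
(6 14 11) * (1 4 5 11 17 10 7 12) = (1 4 5 11 6 14 17 10 7 12) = [0, 4, 2, 3, 5, 11, 14, 12, 8, 9, 7, 6, 1, 13, 17, 15, 16, 10]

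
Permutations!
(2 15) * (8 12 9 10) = (2 15)(8 12 9 10) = [0, 1, 15, 3, 4, 5, 6, 7, 12, 10, 8, 11, 9, 13, 14, 2]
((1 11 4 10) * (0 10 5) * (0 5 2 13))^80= (0 11 13 1 2 10 4)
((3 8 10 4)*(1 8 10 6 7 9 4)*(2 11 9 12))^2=(1 6 12 11 4 10 8 7 2 9 3)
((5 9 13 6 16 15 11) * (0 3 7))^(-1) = ((0 3 7)(5 9 13 6 16 15 11))^(-1) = (0 7 3)(5 11 15 16 6 13 9)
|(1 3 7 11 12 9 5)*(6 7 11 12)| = |(1 3 11 6 7 12 9 5)| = 8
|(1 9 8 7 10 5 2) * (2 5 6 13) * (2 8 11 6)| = 9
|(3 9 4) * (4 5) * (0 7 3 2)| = |(0 7 3 9 5 4 2)| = 7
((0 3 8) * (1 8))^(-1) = ((0 3 1 8))^(-1) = (0 8 1 3)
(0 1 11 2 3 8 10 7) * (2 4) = (0 1 11 4 2 3 8 10 7) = [1, 11, 3, 8, 2, 5, 6, 0, 10, 9, 7, 4]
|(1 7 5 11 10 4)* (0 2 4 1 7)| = 8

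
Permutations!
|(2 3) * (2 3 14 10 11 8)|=|(2 14 10 11 8)|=5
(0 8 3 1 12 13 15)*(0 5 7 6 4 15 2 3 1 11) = (0 8 1 12 13 2 3 11)(4 15 5 7 6) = [8, 12, 3, 11, 15, 7, 4, 6, 1, 9, 10, 0, 13, 2, 14, 5]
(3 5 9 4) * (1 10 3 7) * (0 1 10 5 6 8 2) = (0 1 5 9 4 7 10 3 6 8 2) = [1, 5, 0, 6, 7, 9, 8, 10, 2, 4, 3]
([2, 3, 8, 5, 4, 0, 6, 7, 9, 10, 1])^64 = (10)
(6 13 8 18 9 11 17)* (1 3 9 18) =(18)(1 3 9 11 17 6 13 8) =[0, 3, 2, 9, 4, 5, 13, 7, 1, 11, 10, 17, 12, 8, 14, 15, 16, 6, 18]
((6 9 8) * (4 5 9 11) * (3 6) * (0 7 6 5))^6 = (0 7 6 11 4)(3 9)(5 8)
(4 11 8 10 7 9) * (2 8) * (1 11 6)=(1 11 2 8 10 7 9 4 6)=[0, 11, 8, 3, 6, 5, 1, 9, 10, 4, 7, 2]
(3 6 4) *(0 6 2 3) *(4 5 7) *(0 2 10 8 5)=(0 6)(2 3 10 8 5 7 4)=[6, 1, 3, 10, 2, 7, 0, 4, 5, 9, 8]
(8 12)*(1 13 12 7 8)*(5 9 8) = (1 13 12)(5 9 8 7) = [0, 13, 2, 3, 4, 9, 6, 5, 7, 8, 10, 11, 1, 12]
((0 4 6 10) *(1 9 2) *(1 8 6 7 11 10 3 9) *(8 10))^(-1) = (0 10 2 9 3 6 8 11 7 4)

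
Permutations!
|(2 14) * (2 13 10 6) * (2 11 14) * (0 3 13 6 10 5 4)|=|(0 3 13 5 4)(6 11 14)|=15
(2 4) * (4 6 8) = [0, 1, 6, 3, 2, 5, 8, 7, 4] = (2 6 8 4)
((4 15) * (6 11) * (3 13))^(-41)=(3 13)(4 15)(6 11)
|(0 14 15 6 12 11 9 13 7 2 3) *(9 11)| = 10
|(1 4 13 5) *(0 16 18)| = 12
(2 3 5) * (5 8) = (2 3 8 5) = [0, 1, 3, 8, 4, 2, 6, 7, 5]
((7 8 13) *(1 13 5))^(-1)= (1 5 8 7 13)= ((1 13 7 8 5))^(-1)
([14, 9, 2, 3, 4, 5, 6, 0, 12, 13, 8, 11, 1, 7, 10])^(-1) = (0 7 13 9 1 12 8 10 14)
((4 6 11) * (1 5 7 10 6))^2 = (1 7 6 4 5 10 11)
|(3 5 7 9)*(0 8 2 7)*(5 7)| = 12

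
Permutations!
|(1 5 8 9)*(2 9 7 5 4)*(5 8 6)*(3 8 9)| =|(1 4 2 3 8 7 9)(5 6)| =14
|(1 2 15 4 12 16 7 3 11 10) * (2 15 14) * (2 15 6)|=|(1 6 2 14 15 4 12 16 7 3 11 10)|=12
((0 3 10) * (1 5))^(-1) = ((0 3 10)(1 5))^(-1) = (0 10 3)(1 5)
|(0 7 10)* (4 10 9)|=|(0 7 9 4 10)|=5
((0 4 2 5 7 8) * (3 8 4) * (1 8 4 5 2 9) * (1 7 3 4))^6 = ((0 4 9 7 5 3 1 8))^6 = (0 1 5 9)(3 7 4 8)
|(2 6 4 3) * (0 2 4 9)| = 4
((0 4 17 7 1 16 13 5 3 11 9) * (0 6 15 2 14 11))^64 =((0 4 17 7 1 16 13 5 3)(2 14 11 9 6 15))^64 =(0 4 17 7 1 16 13 5 3)(2 6 11)(9 14 15)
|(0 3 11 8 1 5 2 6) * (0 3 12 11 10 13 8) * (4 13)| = 9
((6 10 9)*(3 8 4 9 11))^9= ((3 8 4 9 6 10 11))^9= (3 4 6 11 8 9 10)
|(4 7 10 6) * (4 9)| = 5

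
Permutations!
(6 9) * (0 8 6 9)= (9)(0 8 6)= [8, 1, 2, 3, 4, 5, 0, 7, 6, 9]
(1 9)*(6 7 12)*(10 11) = (1 9)(6 7 12)(10 11) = [0, 9, 2, 3, 4, 5, 7, 12, 8, 1, 11, 10, 6]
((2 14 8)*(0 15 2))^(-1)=(0 8 14 2 15)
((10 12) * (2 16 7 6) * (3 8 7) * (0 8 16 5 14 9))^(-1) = (0 9 14 5 2 6 7 8)(3 16)(10 12)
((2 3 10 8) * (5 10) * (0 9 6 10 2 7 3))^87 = ((0 9 6 10 8 7 3 5 2))^87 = (0 3 10)(2 7 6)(5 8 9)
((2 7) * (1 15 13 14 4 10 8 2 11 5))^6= ((1 15 13 14 4 10 8 2 7 11 5))^6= (1 8 15 2 13 7 14 11 4 5 10)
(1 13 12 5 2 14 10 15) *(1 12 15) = (1 13 15 12 5 2 14 10) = [0, 13, 14, 3, 4, 2, 6, 7, 8, 9, 1, 11, 5, 15, 10, 12]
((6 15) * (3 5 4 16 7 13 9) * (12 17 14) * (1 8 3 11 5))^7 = (1 8 3)(6 15)(12 17 14)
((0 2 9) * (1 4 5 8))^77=((0 2 9)(1 4 5 8))^77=(0 9 2)(1 4 5 8)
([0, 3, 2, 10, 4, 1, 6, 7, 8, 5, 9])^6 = [0, 3, 2, 10, 4, 1, 6, 7, 8, 5, 9]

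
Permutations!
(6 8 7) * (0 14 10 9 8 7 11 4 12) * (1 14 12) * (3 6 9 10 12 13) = (0 13 3 6 7 9 8 11 4 1 14 12) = [13, 14, 2, 6, 1, 5, 7, 9, 11, 8, 10, 4, 0, 3, 12]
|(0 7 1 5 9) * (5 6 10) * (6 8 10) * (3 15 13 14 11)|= |(0 7 1 8 10 5 9)(3 15 13 14 11)|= 35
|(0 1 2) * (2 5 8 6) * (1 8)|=4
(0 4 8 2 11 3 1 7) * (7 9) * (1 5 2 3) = (0 4 8 3 5 2 11 1 9 7) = [4, 9, 11, 5, 8, 2, 6, 0, 3, 7, 10, 1]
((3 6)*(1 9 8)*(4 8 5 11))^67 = (1 9 5 11 4 8)(3 6)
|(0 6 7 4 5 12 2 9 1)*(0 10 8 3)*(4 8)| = 35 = |(0 6 7 8 3)(1 10 4 5 12 2 9)|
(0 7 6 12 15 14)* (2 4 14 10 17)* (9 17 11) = [7, 1, 4, 3, 14, 5, 12, 6, 8, 17, 11, 9, 15, 13, 0, 10, 16, 2] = (0 7 6 12 15 10 11 9 17 2 4 14)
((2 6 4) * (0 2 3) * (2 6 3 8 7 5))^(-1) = (0 3 2 5 7 8 4 6)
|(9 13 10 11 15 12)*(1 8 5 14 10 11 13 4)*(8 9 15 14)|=12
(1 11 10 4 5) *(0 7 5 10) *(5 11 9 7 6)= (0 6 5 1 9 7 11)(4 10)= [6, 9, 2, 3, 10, 1, 5, 11, 8, 7, 4, 0]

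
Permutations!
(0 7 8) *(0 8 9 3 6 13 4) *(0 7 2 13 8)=(0 2 13 4 7 9 3 6 8)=[2, 1, 13, 6, 7, 5, 8, 9, 0, 3, 10, 11, 12, 4]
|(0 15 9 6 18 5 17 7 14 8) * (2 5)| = |(0 15 9 6 18 2 5 17 7 14 8)| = 11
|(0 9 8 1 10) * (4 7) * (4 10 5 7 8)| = 8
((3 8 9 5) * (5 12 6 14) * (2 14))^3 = ((2 14 5 3 8 9 12 6))^3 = (2 3 12 14 8 6 5 9)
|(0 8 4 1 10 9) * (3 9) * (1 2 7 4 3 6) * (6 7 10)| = 4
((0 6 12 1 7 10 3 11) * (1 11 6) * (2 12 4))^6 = (0 4 7 12 3)(1 2 10 11 6)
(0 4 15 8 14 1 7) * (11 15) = [4, 7, 2, 3, 11, 5, 6, 0, 14, 9, 10, 15, 12, 13, 1, 8] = (0 4 11 15 8 14 1 7)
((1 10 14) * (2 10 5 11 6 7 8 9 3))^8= ((1 5 11 6 7 8 9 3 2 10 14))^8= (1 2 8 11 14 3 7 5 10 9 6)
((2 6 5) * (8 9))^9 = (8 9)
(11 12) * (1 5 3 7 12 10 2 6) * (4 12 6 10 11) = (1 5 3 7 6)(2 10)(4 12) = [0, 5, 10, 7, 12, 3, 1, 6, 8, 9, 2, 11, 4]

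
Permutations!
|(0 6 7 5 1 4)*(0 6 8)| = |(0 8)(1 4 6 7 5)| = 10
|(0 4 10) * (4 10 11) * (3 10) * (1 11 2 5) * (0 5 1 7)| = 20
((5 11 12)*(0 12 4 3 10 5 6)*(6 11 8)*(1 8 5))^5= (0 10 12 1 11 8 4 6 3)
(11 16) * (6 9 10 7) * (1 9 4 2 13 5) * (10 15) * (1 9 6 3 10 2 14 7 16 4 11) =(1 6 11 4 14 7 3 10 16)(2 13 5 9 15) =[0, 6, 13, 10, 14, 9, 11, 3, 8, 15, 16, 4, 12, 5, 7, 2, 1]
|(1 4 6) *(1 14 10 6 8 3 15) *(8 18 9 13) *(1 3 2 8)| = |(1 4 18 9 13)(2 8)(3 15)(6 14 10)| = 30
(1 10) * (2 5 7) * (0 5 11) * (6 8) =(0 5 7 2 11)(1 10)(6 8) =[5, 10, 11, 3, 4, 7, 8, 2, 6, 9, 1, 0]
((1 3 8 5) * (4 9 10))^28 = (4 9 10)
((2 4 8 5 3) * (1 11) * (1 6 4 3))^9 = (1 4)(2 3)(5 6)(8 11) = ((1 11 6 4 8 5)(2 3))^9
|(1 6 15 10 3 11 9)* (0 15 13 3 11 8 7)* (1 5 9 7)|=|(0 15 10 11 7)(1 6 13 3 8)(5 9)|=10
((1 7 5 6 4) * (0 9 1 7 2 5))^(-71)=(0 9 1 2 5 6 4 7)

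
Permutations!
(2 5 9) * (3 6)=[0, 1, 5, 6, 4, 9, 3, 7, 8, 2]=(2 5 9)(3 6)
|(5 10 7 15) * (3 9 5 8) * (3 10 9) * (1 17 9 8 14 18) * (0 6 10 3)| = 13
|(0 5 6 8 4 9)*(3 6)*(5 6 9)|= 7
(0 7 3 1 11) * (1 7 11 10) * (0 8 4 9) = (0 11 8 4 9)(1 10)(3 7) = [11, 10, 2, 7, 9, 5, 6, 3, 4, 0, 1, 8]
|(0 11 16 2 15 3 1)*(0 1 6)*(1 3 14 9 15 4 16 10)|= |(0 11 10 1 3 6)(2 4 16)(9 15 14)|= 6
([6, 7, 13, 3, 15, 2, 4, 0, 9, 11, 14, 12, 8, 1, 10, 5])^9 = [0, 1, 2, 3, 4, 5, 6, 7, 9, 11, 14, 12, 8, 13, 10, 15]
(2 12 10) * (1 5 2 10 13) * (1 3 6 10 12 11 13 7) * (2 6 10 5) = (1 2 11 13 3 10 12 7)(5 6) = [0, 2, 11, 10, 4, 6, 5, 1, 8, 9, 12, 13, 7, 3]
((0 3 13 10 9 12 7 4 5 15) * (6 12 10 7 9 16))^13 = ((0 3 13 7 4 5 15)(6 12 9 10 16))^13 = (0 15 5 4 7 13 3)(6 10 12 16 9)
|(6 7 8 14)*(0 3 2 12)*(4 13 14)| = |(0 3 2 12)(4 13 14 6 7 8)| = 12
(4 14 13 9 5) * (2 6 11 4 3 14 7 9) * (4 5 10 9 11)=(2 6 4 7 11 5 3 14 13)(9 10)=[0, 1, 6, 14, 7, 3, 4, 11, 8, 10, 9, 5, 12, 2, 13]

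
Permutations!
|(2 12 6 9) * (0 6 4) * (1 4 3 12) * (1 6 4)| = 6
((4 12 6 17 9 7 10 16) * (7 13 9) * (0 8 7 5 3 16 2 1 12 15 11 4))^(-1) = (0 16 3 5 17 6 12 1 2 10 7 8)(4 11 15)(9 13)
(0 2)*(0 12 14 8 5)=(0 2 12 14 8 5)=[2, 1, 12, 3, 4, 0, 6, 7, 5, 9, 10, 11, 14, 13, 8]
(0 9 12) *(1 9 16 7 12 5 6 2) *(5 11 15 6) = [16, 9, 1, 3, 4, 5, 2, 12, 8, 11, 10, 15, 0, 13, 14, 6, 7] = (0 16 7 12)(1 9 11 15 6 2)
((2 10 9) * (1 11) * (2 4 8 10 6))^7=(1 11)(2 6)(4 9 10 8)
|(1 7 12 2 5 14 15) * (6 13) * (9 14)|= 8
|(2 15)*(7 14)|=2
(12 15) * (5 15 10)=(5 15 12 10)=[0, 1, 2, 3, 4, 15, 6, 7, 8, 9, 5, 11, 10, 13, 14, 12]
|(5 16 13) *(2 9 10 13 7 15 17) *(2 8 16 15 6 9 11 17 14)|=13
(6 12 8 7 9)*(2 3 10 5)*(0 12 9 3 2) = (0 12 8 7 3 10 5)(6 9) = [12, 1, 2, 10, 4, 0, 9, 3, 7, 6, 5, 11, 8]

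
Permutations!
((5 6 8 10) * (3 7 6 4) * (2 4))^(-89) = ((2 4 3 7 6 8 10 5))^(-89) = (2 5 10 8 6 7 3 4)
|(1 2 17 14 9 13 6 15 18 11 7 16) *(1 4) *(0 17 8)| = |(0 17 14 9 13 6 15 18 11 7 16 4 1 2 8)| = 15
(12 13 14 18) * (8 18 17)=(8 18 12 13 14 17)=[0, 1, 2, 3, 4, 5, 6, 7, 18, 9, 10, 11, 13, 14, 17, 15, 16, 8, 12]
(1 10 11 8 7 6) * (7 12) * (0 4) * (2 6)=[4, 10, 6, 3, 0, 5, 1, 2, 12, 9, 11, 8, 7]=(0 4)(1 10 11 8 12 7 2 6)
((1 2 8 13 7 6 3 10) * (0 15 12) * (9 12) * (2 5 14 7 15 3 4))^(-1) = (0 12 9 15 13 8 2 4 6 7 14 5 1 10 3)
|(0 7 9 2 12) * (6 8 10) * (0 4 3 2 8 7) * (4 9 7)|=|(2 12 9 8 10 6 4 3)|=8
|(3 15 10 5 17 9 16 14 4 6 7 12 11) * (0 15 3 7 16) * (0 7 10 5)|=36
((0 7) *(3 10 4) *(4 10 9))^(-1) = (10)(0 7)(3 4 9)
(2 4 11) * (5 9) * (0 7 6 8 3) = (0 7 6 8 3)(2 4 11)(5 9) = [7, 1, 4, 0, 11, 9, 8, 6, 3, 5, 10, 2]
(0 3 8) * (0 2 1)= [3, 0, 1, 8, 4, 5, 6, 7, 2]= (0 3 8 2 1)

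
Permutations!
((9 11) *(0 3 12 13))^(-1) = ((0 3 12 13)(9 11))^(-1) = (0 13 12 3)(9 11)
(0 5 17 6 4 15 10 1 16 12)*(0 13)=[5, 16, 2, 3, 15, 17, 4, 7, 8, 9, 1, 11, 13, 0, 14, 10, 12, 6]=(0 5 17 6 4 15 10 1 16 12 13)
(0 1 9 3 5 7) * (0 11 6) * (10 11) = (0 1 9 3 5 7 10 11 6) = [1, 9, 2, 5, 4, 7, 0, 10, 8, 3, 11, 6]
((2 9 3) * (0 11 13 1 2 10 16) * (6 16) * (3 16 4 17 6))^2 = (0 13 2 16 11 1 9)(4 6 17)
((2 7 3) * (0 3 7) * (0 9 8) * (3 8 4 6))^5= ((0 8)(2 9 4 6 3))^5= (9)(0 8)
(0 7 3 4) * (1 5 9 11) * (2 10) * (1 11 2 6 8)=(11)(0 7 3 4)(1 5 9 2 10 6 8)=[7, 5, 10, 4, 0, 9, 8, 3, 1, 2, 6, 11]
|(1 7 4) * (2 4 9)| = |(1 7 9 2 4)| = 5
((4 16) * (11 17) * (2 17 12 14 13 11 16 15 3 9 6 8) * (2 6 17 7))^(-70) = (3 17 4)(9 16 15)(11 14)(12 13)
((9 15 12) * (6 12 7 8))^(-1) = (6 8 7 15 9 12)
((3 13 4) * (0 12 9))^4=((0 12 9)(3 13 4))^4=(0 12 9)(3 13 4)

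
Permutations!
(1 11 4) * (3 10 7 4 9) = (1 11 9 3 10 7 4) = [0, 11, 2, 10, 1, 5, 6, 4, 8, 3, 7, 9]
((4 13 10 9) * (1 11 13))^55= ((1 11 13 10 9 4))^55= (1 11 13 10 9 4)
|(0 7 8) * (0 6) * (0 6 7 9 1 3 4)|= 10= |(0 9 1 3 4)(7 8)|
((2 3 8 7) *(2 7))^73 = ((2 3 8))^73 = (2 3 8)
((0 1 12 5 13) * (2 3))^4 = ((0 1 12 5 13)(2 3))^4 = (0 13 5 12 1)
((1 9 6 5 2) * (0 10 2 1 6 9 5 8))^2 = ((0 10 2 6 8)(1 5))^2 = (0 2 8 10 6)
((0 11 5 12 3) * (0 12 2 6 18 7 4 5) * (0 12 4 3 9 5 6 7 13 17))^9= ((0 11 12 9 5 2 7 3 4 6 18 13 17))^9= (0 6 2 11 18 7 12 13 3 9 17 4 5)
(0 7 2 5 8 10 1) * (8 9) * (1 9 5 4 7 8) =(0 8 10 9 1)(2 4 7) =[8, 0, 4, 3, 7, 5, 6, 2, 10, 1, 9]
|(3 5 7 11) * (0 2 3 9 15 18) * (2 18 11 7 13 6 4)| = |(0 18)(2 3 5 13 6 4)(9 15 11)| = 6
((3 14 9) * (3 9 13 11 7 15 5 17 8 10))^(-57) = ((3 14 13 11 7 15 5 17 8 10))^(-57) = (3 11 5 10 13 15 8 14 7 17)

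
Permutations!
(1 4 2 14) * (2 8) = (1 4 8 2 14) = [0, 4, 14, 3, 8, 5, 6, 7, 2, 9, 10, 11, 12, 13, 1]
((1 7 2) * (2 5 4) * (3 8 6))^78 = ((1 7 5 4 2)(3 8 6))^78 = (8)(1 4 7 2 5)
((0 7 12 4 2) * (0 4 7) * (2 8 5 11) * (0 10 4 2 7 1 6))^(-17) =(0 8 7 6 4 11 1 10 5 12) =((0 10 4 8 5 11 7 12 1 6))^(-17)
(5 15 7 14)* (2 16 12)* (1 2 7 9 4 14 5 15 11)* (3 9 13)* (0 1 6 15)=(0 1 2 16 12 7 5 11 6 15 13 3 9 4 14)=[1, 2, 16, 9, 14, 11, 15, 5, 8, 4, 10, 6, 7, 3, 0, 13, 12]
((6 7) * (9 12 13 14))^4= (14)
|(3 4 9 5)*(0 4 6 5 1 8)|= 15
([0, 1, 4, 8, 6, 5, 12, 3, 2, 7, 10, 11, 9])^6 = (2 3 9 6)(4 8 7 12)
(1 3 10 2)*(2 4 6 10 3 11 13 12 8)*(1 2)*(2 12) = (1 11 13 2 12 8)(4 6 10) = [0, 11, 12, 3, 6, 5, 10, 7, 1, 9, 4, 13, 8, 2]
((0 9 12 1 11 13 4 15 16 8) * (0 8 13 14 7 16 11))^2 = (0 12)(1 9)(4 11 7 13 15 14 16)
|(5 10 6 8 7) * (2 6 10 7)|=6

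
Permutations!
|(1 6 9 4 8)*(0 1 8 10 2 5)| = |(0 1 6 9 4 10 2 5)| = 8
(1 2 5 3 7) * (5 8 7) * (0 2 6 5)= (0 2 8 7 1 6 5 3)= [2, 6, 8, 0, 4, 3, 5, 1, 7]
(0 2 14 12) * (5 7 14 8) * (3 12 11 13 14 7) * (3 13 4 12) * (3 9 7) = (0 2 8 5 13 14 11 4 12)(3 9 7) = [2, 1, 8, 9, 12, 13, 6, 3, 5, 7, 10, 4, 0, 14, 11]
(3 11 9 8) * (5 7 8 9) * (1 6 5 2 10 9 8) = (1 6 5 7)(2 10 9 8 3 11) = [0, 6, 10, 11, 4, 7, 5, 1, 3, 8, 9, 2]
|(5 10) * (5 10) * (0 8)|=|(10)(0 8)|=2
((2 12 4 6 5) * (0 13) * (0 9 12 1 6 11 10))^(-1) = (0 10 11 4 12 9 13)(1 2 5 6)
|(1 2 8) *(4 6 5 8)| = 6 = |(1 2 4 6 5 8)|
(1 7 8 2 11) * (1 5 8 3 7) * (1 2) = (1 2 11 5 8)(3 7) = [0, 2, 11, 7, 4, 8, 6, 3, 1, 9, 10, 5]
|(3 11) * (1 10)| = 2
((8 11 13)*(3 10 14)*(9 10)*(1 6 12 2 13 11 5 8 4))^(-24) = (14)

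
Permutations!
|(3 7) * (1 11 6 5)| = 4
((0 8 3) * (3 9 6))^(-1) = (0 3 6 9 8)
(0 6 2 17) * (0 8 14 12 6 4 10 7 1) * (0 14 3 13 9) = [4, 14, 17, 13, 10, 5, 2, 1, 3, 0, 7, 11, 6, 9, 12, 15, 16, 8] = (0 4 10 7 1 14 12 6 2 17 8 3 13 9)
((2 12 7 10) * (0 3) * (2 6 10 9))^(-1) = ((0 3)(2 12 7 9)(6 10))^(-1) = (0 3)(2 9 7 12)(6 10)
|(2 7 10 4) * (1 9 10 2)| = 4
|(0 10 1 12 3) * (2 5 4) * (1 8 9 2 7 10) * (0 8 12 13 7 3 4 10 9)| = 12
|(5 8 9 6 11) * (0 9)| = 6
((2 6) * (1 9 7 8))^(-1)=((1 9 7 8)(2 6))^(-1)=(1 8 7 9)(2 6)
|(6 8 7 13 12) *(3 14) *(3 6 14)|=|(6 8 7 13 12 14)|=6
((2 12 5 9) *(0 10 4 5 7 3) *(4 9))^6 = (0 3 7 12 2 9 10)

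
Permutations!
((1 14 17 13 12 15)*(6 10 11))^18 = (17)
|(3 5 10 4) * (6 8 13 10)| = 7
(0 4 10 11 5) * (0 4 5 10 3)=(0 5 4 3)(10 11)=[5, 1, 2, 0, 3, 4, 6, 7, 8, 9, 11, 10]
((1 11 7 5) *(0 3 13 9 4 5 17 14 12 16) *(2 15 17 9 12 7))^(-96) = (0 16 12 13 3)(1 17 4 2 7)(5 15 9 11 14)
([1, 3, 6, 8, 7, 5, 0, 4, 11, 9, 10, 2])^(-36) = [6, 0, 11, 1, 4, 5, 2, 7, 3, 9, 10, 8]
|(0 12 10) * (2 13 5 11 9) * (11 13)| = 6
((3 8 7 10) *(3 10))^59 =((10)(3 8 7))^59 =(10)(3 7 8)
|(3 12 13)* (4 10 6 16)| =12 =|(3 12 13)(4 10 6 16)|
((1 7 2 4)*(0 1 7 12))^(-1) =(0 12 1)(2 7 4) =((0 1 12)(2 4 7))^(-1)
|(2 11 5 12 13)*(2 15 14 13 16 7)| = 6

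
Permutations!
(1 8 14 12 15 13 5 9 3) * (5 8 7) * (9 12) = [0, 7, 2, 1, 4, 12, 6, 5, 14, 3, 10, 11, 15, 8, 9, 13] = (1 7 5 12 15 13 8 14 9 3)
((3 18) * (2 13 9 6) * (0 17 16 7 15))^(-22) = (18)(0 7 17 15 16)(2 9)(6 13)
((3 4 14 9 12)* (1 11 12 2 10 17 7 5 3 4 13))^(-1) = ((1 11 12 4 14 9 2 10 17 7 5 3 13))^(-1) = (1 13 3 5 7 17 10 2 9 14 4 12 11)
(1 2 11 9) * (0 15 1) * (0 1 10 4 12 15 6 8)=(0 6 8)(1 2 11 9)(4 12 15 10)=[6, 2, 11, 3, 12, 5, 8, 7, 0, 1, 4, 9, 15, 13, 14, 10]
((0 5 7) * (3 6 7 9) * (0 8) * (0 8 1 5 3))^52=((0 3 6 7 1 5 9))^52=(0 7 9 6 5 3 1)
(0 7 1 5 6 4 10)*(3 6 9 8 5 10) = (0 7 1 10)(3 6 4)(5 9 8) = [7, 10, 2, 6, 3, 9, 4, 1, 5, 8, 0]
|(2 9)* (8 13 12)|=|(2 9)(8 13 12)|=6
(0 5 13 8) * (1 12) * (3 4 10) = [5, 12, 2, 4, 10, 13, 6, 7, 0, 9, 3, 11, 1, 8] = (0 5 13 8)(1 12)(3 4 10)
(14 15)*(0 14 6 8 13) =(0 14 15 6 8 13) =[14, 1, 2, 3, 4, 5, 8, 7, 13, 9, 10, 11, 12, 0, 15, 6]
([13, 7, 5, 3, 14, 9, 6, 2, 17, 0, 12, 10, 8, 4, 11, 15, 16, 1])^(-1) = (0 9 5 2 7 1 17 8 12 10 11 14 4 13)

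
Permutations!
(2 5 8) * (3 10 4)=[0, 1, 5, 10, 3, 8, 6, 7, 2, 9, 4]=(2 5 8)(3 10 4)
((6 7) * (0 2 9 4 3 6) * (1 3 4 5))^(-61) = ((0 2 9 5 1 3 6 7))^(-61) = (0 5 6 2 1 7 9 3)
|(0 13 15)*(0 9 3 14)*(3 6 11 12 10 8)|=|(0 13 15 9 6 11 12 10 8 3 14)|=11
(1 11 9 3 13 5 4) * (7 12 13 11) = (1 7 12 13 5 4)(3 11 9) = [0, 7, 2, 11, 1, 4, 6, 12, 8, 3, 10, 9, 13, 5]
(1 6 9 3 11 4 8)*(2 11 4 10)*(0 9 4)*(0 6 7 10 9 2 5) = (0 2 11 9 3 6 4 8 1 7 10 5) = [2, 7, 11, 6, 8, 0, 4, 10, 1, 3, 5, 9]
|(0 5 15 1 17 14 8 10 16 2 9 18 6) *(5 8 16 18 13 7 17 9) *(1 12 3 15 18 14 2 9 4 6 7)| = |(0 8 10 14 16 9 13 1 4 6)(2 5 18 7 17)(3 15 12)| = 30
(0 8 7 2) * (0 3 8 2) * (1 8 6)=(0 2 3 6 1 8 7)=[2, 8, 3, 6, 4, 5, 1, 0, 7]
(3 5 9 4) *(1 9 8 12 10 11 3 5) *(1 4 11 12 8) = (1 9 11 3 4 5)(10 12) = [0, 9, 2, 4, 5, 1, 6, 7, 8, 11, 12, 3, 10]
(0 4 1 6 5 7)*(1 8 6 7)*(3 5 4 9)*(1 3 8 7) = [9, 1, 2, 5, 7, 3, 4, 0, 6, 8] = (0 9 8 6 4 7)(3 5)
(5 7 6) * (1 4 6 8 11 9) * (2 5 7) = (1 4 6 7 8 11 9)(2 5) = [0, 4, 5, 3, 6, 2, 7, 8, 11, 1, 10, 9]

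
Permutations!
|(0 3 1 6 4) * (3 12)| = 6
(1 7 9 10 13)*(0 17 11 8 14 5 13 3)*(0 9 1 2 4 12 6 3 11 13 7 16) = [17, 16, 4, 9, 12, 7, 3, 1, 14, 10, 11, 8, 6, 2, 5, 15, 0, 13] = (0 17 13 2 4 12 6 3 9 10 11 8 14 5 7 1 16)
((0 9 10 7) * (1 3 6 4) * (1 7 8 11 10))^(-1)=(0 7 4 6 3 1 9)(8 10 11)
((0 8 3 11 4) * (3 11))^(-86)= (0 11)(4 8)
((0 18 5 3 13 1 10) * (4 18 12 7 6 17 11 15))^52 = (0 3 15 7 1 18 17)(4 6 10 5 11 12 13)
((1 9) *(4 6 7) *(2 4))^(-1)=((1 9)(2 4 6 7))^(-1)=(1 9)(2 7 6 4)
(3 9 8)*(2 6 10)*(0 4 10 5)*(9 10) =[4, 1, 6, 10, 9, 0, 5, 7, 3, 8, 2] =(0 4 9 8 3 10 2 6 5)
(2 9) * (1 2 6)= [0, 2, 9, 3, 4, 5, 1, 7, 8, 6]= (1 2 9 6)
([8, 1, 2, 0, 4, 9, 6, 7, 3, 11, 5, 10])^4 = (11)(0 8 3)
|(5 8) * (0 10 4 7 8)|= 6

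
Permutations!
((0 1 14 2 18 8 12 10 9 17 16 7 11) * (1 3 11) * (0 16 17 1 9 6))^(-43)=(0 6 10 12 8 18 2 14 1 9 7 16 11 3)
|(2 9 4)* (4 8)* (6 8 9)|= 4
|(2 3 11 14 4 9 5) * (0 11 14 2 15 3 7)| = 12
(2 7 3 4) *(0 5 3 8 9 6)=(0 5 3 4 2 7 8 9 6)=[5, 1, 7, 4, 2, 3, 0, 8, 9, 6]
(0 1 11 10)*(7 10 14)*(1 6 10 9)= (0 6 10)(1 11 14 7 9)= [6, 11, 2, 3, 4, 5, 10, 9, 8, 1, 0, 14, 12, 13, 7]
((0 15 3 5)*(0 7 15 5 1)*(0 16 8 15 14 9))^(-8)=((0 5 7 14 9)(1 16 8 15 3))^(-8)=(0 7 9 5 14)(1 8 3 16 15)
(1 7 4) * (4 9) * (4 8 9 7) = (1 4)(8 9) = [0, 4, 2, 3, 1, 5, 6, 7, 9, 8]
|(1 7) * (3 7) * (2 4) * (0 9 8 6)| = 12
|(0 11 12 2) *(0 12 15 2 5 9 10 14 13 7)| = |(0 11 15 2 12 5 9 10 14 13 7)| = 11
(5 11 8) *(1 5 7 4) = [0, 5, 2, 3, 1, 11, 6, 4, 7, 9, 10, 8] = (1 5 11 8 7 4)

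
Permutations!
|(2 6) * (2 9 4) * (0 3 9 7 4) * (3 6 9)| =6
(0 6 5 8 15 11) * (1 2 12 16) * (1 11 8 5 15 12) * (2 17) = (0 6 15 8 12 16 11)(1 17 2) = [6, 17, 1, 3, 4, 5, 15, 7, 12, 9, 10, 0, 16, 13, 14, 8, 11, 2]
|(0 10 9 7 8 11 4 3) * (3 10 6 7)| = 9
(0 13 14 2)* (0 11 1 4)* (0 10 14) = [13, 4, 11, 3, 10, 5, 6, 7, 8, 9, 14, 1, 12, 0, 2] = (0 13)(1 4 10 14 2 11)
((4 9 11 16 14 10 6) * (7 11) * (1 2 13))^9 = (4 9 7 11 16 14 10 6) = ((1 2 13)(4 9 7 11 16 14 10 6))^9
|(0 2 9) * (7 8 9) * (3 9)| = 6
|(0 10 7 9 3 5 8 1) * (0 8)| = 6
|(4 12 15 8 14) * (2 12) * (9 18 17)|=6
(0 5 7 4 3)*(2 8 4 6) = [5, 1, 8, 0, 3, 7, 2, 6, 4] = (0 5 7 6 2 8 4 3)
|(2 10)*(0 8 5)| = 6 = |(0 8 5)(2 10)|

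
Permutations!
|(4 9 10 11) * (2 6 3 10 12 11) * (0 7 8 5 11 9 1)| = |(0 7 8 5 11 4 1)(2 6 3 10)(9 12)| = 28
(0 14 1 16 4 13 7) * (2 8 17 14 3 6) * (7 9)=(0 3 6 2 8 17 14 1 16 4 13 9 7)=[3, 16, 8, 6, 13, 5, 2, 0, 17, 7, 10, 11, 12, 9, 1, 15, 4, 14]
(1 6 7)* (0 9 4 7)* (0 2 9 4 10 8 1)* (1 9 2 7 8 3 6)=(0 4 8 9 10 3 6 7)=[4, 1, 2, 6, 8, 5, 7, 0, 9, 10, 3]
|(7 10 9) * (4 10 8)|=5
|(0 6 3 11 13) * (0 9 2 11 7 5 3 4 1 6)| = |(1 6 4)(2 11 13 9)(3 7 5)| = 12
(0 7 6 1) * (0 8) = [7, 8, 2, 3, 4, 5, 1, 6, 0] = (0 7 6 1 8)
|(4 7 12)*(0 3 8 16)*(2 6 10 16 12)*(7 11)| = 11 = |(0 3 8 12 4 11 7 2 6 10 16)|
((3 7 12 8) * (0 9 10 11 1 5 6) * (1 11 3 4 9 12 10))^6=(0 5 9 8)(1 4 12 6)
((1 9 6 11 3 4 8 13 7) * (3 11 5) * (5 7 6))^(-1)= (1 7 6 13 8 4 3 5 9)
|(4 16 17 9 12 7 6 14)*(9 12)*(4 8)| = |(4 16 17 12 7 6 14 8)| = 8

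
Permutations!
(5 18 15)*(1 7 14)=(1 7 14)(5 18 15)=[0, 7, 2, 3, 4, 18, 6, 14, 8, 9, 10, 11, 12, 13, 1, 5, 16, 17, 15]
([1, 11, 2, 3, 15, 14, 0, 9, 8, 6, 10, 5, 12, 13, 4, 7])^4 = (0 14 9 11 15)(1 4 6 5 7)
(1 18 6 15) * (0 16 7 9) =(0 16 7 9)(1 18 6 15) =[16, 18, 2, 3, 4, 5, 15, 9, 8, 0, 10, 11, 12, 13, 14, 1, 7, 17, 6]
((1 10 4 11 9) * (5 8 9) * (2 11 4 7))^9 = ((1 10 7 2 11 5 8 9))^9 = (1 10 7 2 11 5 8 9)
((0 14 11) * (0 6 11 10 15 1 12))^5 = (0 12 1 15 10 14)(6 11)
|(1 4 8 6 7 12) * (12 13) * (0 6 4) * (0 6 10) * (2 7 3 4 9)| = 10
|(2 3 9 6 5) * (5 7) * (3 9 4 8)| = 15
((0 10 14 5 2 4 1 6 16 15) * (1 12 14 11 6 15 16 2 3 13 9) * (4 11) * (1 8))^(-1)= ((16)(0 10 4 12 14 5 3 13 9 8 1 15)(2 11 6))^(-1)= (16)(0 15 1 8 9 13 3 5 14 12 4 10)(2 6 11)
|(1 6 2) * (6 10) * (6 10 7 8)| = 5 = |(10)(1 7 8 6 2)|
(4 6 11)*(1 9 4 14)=[0, 9, 2, 3, 6, 5, 11, 7, 8, 4, 10, 14, 12, 13, 1]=(1 9 4 6 11 14)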